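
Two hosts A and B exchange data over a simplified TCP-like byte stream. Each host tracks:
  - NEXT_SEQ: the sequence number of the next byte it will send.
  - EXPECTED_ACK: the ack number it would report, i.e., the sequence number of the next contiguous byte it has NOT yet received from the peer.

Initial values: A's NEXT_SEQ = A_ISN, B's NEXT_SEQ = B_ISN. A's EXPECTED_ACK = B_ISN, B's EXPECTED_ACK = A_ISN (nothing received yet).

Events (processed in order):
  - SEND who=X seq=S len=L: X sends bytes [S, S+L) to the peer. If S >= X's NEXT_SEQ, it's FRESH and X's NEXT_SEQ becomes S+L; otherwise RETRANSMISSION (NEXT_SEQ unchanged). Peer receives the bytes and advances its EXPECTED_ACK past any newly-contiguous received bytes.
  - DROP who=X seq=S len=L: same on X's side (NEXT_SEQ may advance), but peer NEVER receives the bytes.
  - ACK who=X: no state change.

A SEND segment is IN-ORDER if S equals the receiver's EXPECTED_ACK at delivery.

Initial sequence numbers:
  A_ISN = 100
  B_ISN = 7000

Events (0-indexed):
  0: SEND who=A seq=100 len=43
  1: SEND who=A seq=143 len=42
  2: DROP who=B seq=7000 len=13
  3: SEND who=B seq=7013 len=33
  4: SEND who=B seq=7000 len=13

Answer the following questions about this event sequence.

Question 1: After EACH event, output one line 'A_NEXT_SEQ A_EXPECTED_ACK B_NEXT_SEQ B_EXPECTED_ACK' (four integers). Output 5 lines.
143 7000 7000 143
185 7000 7000 185
185 7000 7013 185
185 7000 7046 185
185 7046 7046 185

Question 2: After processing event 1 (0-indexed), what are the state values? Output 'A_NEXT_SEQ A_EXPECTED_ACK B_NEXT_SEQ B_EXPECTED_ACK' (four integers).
After event 0: A_seq=143 A_ack=7000 B_seq=7000 B_ack=143
After event 1: A_seq=185 A_ack=7000 B_seq=7000 B_ack=185

185 7000 7000 185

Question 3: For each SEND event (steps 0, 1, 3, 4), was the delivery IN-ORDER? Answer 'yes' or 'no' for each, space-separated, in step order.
Answer: yes yes no yes

Derivation:
Step 0: SEND seq=100 -> in-order
Step 1: SEND seq=143 -> in-order
Step 3: SEND seq=7013 -> out-of-order
Step 4: SEND seq=7000 -> in-order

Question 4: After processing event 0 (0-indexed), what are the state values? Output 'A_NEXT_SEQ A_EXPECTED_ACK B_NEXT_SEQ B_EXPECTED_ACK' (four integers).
After event 0: A_seq=143 A_ack=7000 B_seq=7000 B_ack=143

143 7000 7000 143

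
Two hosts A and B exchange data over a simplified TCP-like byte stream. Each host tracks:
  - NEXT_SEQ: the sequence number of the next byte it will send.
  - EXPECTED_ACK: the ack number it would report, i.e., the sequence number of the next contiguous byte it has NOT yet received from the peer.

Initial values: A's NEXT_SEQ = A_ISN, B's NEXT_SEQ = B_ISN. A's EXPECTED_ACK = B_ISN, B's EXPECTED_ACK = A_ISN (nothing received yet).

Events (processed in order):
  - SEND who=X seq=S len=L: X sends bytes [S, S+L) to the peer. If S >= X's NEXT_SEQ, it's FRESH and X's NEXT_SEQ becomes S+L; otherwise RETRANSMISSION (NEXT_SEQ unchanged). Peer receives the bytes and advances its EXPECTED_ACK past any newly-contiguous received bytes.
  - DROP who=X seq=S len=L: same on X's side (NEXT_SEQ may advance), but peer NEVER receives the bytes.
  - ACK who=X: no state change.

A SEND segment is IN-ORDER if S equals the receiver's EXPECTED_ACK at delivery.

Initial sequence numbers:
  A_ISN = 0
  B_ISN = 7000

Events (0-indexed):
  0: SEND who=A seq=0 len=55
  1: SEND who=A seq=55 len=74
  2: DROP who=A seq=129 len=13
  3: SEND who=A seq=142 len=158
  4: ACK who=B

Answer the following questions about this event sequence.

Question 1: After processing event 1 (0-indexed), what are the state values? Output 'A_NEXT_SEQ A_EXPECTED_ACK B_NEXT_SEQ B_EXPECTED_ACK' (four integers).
After event 0: A_seq=55 A_ack=7000 B_seq=7000 B_ack=55
After event 1: A_seq=129 A_ack=7000 B_seq=7000 B_ack=129

129 7000 7000 129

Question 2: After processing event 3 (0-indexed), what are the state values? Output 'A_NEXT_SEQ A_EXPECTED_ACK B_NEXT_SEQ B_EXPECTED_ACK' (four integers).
After event 0: A_seq=55 A_ack=7000 B_seq=7000 B_ack=55
After event 1: A_seq=129 A_ack=7000 B_seq=7000 B_ack=129
After event 2: A_seq=142 A_ack=7000 B_seq=7000 B_ack=129
After event 3: A_seq=300 A_ack=7000 B_seq=7000 B_ack=129

300 7000 7000 129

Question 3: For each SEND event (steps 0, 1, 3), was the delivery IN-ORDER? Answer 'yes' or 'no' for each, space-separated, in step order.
Step 0: SEND seq=0 -> in-order
Step 1: SEND seq=55 -> in-order
Step 3: SEND seq=142 -> out-of-order

Answer: yes yes no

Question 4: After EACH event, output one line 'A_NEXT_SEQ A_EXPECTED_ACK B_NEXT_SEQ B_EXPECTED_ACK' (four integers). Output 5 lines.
55 7000 7000 55
129 7000 7000 129
142 7000 7000 129
300 7000 7000 129
300 7000 7000 129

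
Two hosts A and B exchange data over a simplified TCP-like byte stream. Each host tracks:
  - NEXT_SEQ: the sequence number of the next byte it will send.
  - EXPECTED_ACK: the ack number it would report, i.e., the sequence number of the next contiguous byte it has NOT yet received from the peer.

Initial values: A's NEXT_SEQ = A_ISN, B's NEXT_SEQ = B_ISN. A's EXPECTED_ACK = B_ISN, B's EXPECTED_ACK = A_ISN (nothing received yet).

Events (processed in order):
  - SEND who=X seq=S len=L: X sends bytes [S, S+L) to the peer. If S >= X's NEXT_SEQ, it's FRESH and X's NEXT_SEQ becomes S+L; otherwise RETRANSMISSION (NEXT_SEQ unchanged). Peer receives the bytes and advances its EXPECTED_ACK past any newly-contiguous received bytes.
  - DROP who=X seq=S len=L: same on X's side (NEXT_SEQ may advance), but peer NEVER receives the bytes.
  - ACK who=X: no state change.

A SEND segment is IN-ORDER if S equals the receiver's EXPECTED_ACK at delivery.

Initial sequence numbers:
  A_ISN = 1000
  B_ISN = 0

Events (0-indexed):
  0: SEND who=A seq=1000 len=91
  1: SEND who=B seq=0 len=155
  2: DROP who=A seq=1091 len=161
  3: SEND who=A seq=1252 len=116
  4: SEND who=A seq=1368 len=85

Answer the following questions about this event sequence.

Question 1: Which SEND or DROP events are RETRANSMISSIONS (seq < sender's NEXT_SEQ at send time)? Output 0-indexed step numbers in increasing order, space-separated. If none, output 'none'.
Step 0: SEND seq=1000 -> fresh
Step 1: SEND seq=0 -> fresh
Step 2: DROP seq=1091 -> fresh
Step 3: SEND seq=1252 -> fresh
Step 4: SEND seq=1368 -> fresh

Answer: none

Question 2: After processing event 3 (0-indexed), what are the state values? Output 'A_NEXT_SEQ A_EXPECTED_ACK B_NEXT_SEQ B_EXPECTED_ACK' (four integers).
After event 0: A_seq=1091 A_ack=0 B_seq=0 B_ack=1091
After event 1: A_seq=1091 A_ack=155 B_seq=155 B_ack=1091
After event 2: A_seq=1252 A_ack=155 B_seq=155 B_ack=1091
After event 3: A_seq=1368 A_ack=155 B_seq=155 B_ack=1091

1368 155 155 1091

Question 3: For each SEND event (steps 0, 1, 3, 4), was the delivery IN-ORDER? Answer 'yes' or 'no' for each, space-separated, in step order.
Step 0: SEND seq=1000 -> in-order
Step 1: SEND seq=0 -> in-order
Step 3: SEND seq=1252 -> out-of-order
Step 4: SEND seq=1368 -> out-of-order

Answer: yes yes no no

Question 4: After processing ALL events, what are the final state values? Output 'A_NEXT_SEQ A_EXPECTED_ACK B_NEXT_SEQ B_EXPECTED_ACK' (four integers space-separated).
After event 0: A_seq=1091 A_ack=0 B_seq=0 B_ack=1091
After event 1: A_seq=1091 A_ack=155 B_seq=155 B_ack=1091
After event 2: A_seq=1252 A_ack=155 B_seq=155 B_ack=1091
After event 3: A_seq=1368 A_ack=155 B_seq=155 B_ack=1091
After event 4: A_seq=1453 A_ack=155 B_seq=155 B_ack=1091

Answer: 1453 155 155 1091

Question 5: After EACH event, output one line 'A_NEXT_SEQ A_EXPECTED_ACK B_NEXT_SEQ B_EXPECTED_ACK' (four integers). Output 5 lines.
1091 0 0 1091
1091 155 155 1091
1252 155 155 1091
1368 155 155 1091
1453 155 155 1091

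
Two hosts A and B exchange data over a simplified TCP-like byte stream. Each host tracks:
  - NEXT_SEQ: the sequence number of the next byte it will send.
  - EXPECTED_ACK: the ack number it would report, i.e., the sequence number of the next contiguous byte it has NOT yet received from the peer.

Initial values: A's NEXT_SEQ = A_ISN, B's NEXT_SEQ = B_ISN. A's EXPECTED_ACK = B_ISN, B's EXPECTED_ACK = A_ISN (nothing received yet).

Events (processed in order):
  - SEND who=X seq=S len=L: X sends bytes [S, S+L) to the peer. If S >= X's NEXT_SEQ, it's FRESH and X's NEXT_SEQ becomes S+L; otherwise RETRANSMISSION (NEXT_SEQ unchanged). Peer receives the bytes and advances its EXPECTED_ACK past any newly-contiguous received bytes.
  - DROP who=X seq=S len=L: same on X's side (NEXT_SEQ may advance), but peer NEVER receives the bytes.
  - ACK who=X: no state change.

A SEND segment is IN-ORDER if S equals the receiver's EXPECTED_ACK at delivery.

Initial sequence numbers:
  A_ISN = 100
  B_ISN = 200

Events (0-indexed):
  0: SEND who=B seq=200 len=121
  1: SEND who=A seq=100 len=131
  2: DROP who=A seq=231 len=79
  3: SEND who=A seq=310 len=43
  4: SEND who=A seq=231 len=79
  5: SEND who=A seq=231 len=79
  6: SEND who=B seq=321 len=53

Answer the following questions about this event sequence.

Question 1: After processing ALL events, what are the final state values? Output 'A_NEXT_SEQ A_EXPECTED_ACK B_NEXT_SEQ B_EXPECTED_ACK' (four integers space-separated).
After event 0: A_seq=100 A_ack=321 B_seq=321 B_ack=100
After event 1: A_seq=231 A_ack=321 B_seq=321 B_ack=231
After event 2: A_seq=310 A_ack=321 B_seq=321 B_ack=231
After event 3: A_seq=353 A_ack=321 B_seq=321 B_ack=231
After event 4: A_seq=353 A_ack=321 B_seq=321 B_ack=353
After event 5: A_seq=353 A_ack=321 B_seq=321 B_ack=353
After event 6: A_seq=353 A_ack=374 B_seq=374 B_ack=353

Answer: 353 374 374 353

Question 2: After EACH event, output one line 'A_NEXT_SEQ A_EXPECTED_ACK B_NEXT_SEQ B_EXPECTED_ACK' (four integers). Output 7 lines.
100 321 321 100
231 321 321 231
310 321 321 231
353 321 321 231
353 321 321 353
353 321 321 353
353 374 374 353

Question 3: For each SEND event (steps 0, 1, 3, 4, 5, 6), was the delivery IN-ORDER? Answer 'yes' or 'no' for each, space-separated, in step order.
Answer: yes yes no yes no yes

Derivation:
Step 0: SEND seq=200 -> in-order
Step 1: SEND seq=100 -> in-order
Step 3: SEND seq=310 -> out-of-order
Step 4: SEND seq=231 -> in-order
Step 5: SEND seq=231 -> out-of-order
Step 6: SEND seq=321 -> in-order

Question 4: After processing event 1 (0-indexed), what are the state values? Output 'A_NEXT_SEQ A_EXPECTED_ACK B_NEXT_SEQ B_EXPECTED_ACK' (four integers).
After event 0: A_seq=100 A_ack=321 B_seq=321 B_ack=100
After event 1: A_seq=231 A_ack=321 B_seq=321 B_ack=231

231 321 321 231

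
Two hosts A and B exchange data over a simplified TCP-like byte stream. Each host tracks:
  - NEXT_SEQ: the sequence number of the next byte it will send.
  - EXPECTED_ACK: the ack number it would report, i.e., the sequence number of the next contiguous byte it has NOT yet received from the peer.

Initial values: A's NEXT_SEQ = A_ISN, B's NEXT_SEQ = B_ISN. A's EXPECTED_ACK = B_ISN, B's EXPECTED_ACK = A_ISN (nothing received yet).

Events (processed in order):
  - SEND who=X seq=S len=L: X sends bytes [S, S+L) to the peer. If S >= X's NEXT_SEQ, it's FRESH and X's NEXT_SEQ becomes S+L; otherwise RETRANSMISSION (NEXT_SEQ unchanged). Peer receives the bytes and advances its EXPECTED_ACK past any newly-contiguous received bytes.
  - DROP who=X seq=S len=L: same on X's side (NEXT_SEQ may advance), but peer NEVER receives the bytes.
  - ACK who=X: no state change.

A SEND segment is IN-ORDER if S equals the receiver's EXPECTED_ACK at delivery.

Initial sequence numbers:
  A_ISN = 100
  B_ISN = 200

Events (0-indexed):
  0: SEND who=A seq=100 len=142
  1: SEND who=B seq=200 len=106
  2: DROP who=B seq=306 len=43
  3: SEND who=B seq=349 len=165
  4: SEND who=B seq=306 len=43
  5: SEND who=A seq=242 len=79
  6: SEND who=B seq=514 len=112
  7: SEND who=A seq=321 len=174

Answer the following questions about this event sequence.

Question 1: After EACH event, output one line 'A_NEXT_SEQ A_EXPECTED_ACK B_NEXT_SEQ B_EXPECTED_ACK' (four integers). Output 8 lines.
242 200 200 242
242 306 306 242
242 306 349 242
242 306 514 242
242 514 514 242
321 514 514 321
321 626 626 321
495 626 626 495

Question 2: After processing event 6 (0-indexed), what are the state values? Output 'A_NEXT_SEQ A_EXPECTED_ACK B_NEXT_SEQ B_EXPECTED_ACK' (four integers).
After event 0: A_seq=242 A_ack=200 B_seq=200 B_ack=242
After event 1: A_seq=242 A_ack=306 B_seq=306 B_ack=242
After event 2: A_seq=242 A_ack=306 B_seq=349 B_ack=242
After event 3: A_seq=242 A_ack=306 B_seq=514 B_ack=242
After event 4: A_seq=242 A_ack=514 B_seq=514 B_ack=242
After event 5: A_seq=321 A_ack=514 B_seq=514 B_ack=321
After event 6: A_seq=321 A_ack=626 B_seq=626 B_ack=321

321 626 626 321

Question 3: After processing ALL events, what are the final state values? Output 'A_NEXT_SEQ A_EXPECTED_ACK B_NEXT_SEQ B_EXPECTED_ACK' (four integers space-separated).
Answer: 495 626 626 495

Derivation:
After event 0: A_seq=242 A_ack=200 B_seq=200 B_ack=242
After event 1: A_seq=242 A_ack=306 B_seq=306 B_ack=242
After event 2: A_seq=242 A_ack=306 B_seq=349 B_ack=242
After event 3: A_seq=242 A_ack=306 B_seq=514 B_ack=242
After event 4: A_seq=242 A_ack=514 B_seq=514 B_ack=242
After event 5: A_seq=321 A_ack=514 B_seq=514 B_ack=321
After event 6: A_seq=321 A_ack=626 B_seq=626 B_ack=321
After event 7: A_seq=495 A_ack=626 B_seq=626 B_ack=495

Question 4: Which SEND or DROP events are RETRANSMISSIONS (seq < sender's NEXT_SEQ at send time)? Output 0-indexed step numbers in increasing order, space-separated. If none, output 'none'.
Step 0: SEND seq=100 -> fresh
Step 1: SEND seq=200 -> fresh
Step 2: DROP seq=306 -> fresh
Step 3: SEND seq=349 -> fresh
Step 4: SEND seq=306 -> retransmit
Step 5: SEND seq=242 -> fresh
Step 6: SEND seq=514 -> fresh
Step 7: SEND seq=321 -> fresh

Answer: 4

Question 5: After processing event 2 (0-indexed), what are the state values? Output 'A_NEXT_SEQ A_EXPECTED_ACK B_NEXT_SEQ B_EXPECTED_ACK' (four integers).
After event 0: A_seq=242 A_ack=200 B_seq=200 B_ack=242
After event 1: A_seq=242 A_ack=306 B_seq=306 B_ack=242
After event 2: A_seq=242 A_ack=306 B_seq=349 B_ack=242

242 306 349 242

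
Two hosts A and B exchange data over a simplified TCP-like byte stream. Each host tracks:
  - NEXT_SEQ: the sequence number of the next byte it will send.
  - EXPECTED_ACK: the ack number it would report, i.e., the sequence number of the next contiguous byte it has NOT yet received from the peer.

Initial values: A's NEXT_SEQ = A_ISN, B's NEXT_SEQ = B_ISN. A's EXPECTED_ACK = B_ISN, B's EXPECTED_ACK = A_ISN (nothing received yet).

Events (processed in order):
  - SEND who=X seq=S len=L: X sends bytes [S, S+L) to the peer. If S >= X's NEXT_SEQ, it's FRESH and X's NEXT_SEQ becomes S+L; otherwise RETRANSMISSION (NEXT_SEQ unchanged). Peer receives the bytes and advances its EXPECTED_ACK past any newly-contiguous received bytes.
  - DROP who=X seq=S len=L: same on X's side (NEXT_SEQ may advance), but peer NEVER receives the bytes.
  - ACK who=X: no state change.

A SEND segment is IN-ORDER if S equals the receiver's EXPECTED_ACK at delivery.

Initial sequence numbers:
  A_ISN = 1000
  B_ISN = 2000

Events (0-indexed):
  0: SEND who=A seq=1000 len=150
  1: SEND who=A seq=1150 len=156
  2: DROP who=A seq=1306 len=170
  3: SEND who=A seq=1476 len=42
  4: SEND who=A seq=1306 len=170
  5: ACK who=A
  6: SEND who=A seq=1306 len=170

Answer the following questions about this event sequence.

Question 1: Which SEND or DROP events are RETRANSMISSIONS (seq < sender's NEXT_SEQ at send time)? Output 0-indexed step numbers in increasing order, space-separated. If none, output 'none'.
Step 0: SEND seq=1000 -> fresh
Step 1: SEND seq=1150 -> fresh
Step 2: DROP seq=1306 -> fresh
Step 3: SEND seq=1476 -> fresh
Step 4: SEND seq=1306 -> retransmit
Step 6: SEND seq=1306 -> retransmit

Answer: 4 6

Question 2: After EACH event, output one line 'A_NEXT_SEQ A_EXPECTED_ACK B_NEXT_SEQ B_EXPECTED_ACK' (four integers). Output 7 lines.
1150 2000 2000 1150
1306 2000 2000 1306
1476 2000 2000 1306
1518 2000 2000 1306
1518 2000 2000 1518
1518 2000 2000 1518
1518 2000 2000 1518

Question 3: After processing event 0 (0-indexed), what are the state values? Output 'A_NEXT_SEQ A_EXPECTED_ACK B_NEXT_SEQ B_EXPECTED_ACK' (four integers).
After event 0: A_seq=1150 A_ack=2000 B_seq=2000 B_ack=1150

1150 2000 2000 1150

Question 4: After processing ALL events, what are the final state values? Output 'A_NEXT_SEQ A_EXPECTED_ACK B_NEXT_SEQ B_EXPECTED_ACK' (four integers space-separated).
After event 0: A_seq=1150 A_ack=2000 B_seq=2000 B_ack=1150
After event 1: A_seq=1306 A_ack=2000 B_seq=2000 B_ack=1306
After event 2: A_seq=1476 A_ack=2000 B_seq=2000 B_ack=1306
After event 3: A_seq=1518 A_ack=2000 B_seq=2000 B_ack=1306
After event 4: A_seq=1518 A_ack=2000 B_seq=2000 B_ack=1518
After event 5: A_seq=1518 A_ack=2000 B_seq=2000 B_ack=1518
After event 6: A_seq=1518 A_ack=2000 B_seq=2000 B_ack=1518

Answer: 1518 2000 2000 1518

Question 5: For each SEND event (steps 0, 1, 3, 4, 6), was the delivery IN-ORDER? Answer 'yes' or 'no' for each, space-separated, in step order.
Step 0: SEND seq=1000 -> in-order
Step 1: SEND seq=1150 -> in-order
Step 3: SEND seq=1476 -> out-of-order
Step 4: SEND seq=1306 -> in-order
Step 6: SEND seq=1306 -> out-of-order

Answer: yes yes no yes no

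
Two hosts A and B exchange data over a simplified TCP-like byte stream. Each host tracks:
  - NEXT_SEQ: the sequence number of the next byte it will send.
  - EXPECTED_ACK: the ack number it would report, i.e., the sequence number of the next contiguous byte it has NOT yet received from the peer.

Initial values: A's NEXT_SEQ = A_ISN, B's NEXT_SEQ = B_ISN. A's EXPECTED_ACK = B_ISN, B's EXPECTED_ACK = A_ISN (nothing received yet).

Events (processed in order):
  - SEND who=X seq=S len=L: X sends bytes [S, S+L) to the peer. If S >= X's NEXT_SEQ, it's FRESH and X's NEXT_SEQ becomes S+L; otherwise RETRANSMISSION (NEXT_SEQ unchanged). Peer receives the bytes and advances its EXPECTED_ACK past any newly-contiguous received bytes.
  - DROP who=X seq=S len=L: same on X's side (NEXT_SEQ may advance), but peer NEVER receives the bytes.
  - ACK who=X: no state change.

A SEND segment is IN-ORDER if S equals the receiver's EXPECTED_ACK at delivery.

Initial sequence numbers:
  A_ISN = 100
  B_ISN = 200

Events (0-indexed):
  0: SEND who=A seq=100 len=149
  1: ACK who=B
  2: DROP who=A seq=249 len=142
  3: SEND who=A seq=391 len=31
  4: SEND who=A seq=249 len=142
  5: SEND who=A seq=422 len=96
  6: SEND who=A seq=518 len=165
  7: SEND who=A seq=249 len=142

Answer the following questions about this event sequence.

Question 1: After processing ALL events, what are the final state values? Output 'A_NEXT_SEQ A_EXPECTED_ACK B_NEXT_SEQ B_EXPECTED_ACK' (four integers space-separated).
Answer: 683 200 200 683

Derivation:
After event 0: A_seq=249 A_ack=200 B_seq=200 B_ack=249
After event 1: A_seq=249 A_ack=200 B_seq=200 B_ack=249
After event 2: A_seq=391 A_ack=200 B_seq=200 B_ack=249
After event 3: A_seq=422 A_ack=200 B_seq=200 B_ack=249
After event 4: A_seq=422 A_ack=200 B_seq=200 B_ack=422
After event 5: A_seq=518 A_ack=200 B_seq=200 B_ack=518
After event 6: A_seq=683 A_ack=200 B_seq=200 B_ack=683
After event 7: A_seq=683 A_ack=200 B_seq=200 B_ack=683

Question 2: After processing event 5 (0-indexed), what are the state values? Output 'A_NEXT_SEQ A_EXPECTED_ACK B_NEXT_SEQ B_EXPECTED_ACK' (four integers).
After event 0: A_seq=249 A_ack=200 B_seq=200 B_ack=249
After event 1: A_seq=249 A_ack=200 B_seq=200 B_ack=249
After event 2: A_seq=391 A_ack=200 B_seq=200 B_ack=249
After event 3: A_seq=422 A_ack=200 B_seq=200 B_ack=249
After event 4: A_seq=422 A_ack=200 B_seq=200 B_ack=422
After event 5: A_seq=518 A_ack=200 B_seq=200 B_ack=518

518 200 200 518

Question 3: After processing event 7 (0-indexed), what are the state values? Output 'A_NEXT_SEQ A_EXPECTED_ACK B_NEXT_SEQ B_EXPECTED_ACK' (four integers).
After event 0: A_seq=249 A_ack=200 B_seq=200 B_ack=249
After event 1: A_seq=249 A_ack=200 B_seq=200 B_ack=249
After event 2: A_seq=391 A_ack=200 B_seq=200 B_ack=249
After event 3: A_seq=422 A_ack=200 B_seq=200 B_ack=249
After event 4: A_seq=422 A_ack=200 B_seq=200 B_ack=422
After event 5: A_seq=518 A_ack=200 B_seq=200 B_ack=518
After event 6: A_seq=683 A_ack=200 B_seq=200 B_ack=683
After event 7: A_seq=683 A_ack=200 B_seq=200 B_ack=683

683 200 200 683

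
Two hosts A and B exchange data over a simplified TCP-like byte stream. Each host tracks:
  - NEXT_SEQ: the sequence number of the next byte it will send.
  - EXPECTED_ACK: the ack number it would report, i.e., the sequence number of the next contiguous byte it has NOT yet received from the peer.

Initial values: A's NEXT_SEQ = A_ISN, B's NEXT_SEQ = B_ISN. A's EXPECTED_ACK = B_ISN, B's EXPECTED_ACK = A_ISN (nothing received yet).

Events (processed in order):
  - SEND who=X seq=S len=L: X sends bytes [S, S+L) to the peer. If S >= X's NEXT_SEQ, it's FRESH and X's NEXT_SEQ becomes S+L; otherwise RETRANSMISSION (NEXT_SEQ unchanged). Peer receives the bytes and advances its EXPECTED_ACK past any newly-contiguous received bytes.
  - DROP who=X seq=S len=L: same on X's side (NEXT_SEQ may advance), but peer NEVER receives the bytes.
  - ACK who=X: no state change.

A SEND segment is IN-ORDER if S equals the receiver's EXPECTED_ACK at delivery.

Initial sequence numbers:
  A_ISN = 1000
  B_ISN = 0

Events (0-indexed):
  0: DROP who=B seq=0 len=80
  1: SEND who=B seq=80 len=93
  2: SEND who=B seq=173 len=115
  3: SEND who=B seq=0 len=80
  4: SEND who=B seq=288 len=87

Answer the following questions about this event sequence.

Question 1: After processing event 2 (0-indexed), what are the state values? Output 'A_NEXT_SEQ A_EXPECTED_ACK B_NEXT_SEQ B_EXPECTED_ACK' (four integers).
After event 0: A_seq=1000 A_ack=0 B_seq=80 B_ack=1000
After event 1: A_seq=1000 A_ack=0 B_seq=173 B_ack=1000
After event 2: A_seq=1000 A_ack=0 B_seq=288 B_ack=1000

1000 0 288 1000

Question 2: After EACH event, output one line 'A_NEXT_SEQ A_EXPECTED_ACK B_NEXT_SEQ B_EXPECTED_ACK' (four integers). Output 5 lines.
1000 0 80 1000
1000 0 173 1000
1000 0 288 1000
1000 288 288 1000
1000 375 375 1000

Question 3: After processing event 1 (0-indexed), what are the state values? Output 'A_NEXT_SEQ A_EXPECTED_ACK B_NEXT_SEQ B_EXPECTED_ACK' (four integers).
After event 0: A_seq=1000 A_ack=0 B_seq=80 B_ack=1000
After event 1: A_seq=1000 A_ack=0 B_seq=173 B_ack=1000

1000 0 173 1000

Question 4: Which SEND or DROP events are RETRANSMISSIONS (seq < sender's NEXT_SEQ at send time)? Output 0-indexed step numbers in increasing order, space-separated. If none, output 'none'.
Step 0: DROP seq=0 -> fresh
Step 1: SEND seq=80 -> fresh
Step 2: SEND seq=173 -> fresh
Step 3: SEND seq=0 -> retransmit
Step 4: SEND seq=288 -> fresh

Answer: 3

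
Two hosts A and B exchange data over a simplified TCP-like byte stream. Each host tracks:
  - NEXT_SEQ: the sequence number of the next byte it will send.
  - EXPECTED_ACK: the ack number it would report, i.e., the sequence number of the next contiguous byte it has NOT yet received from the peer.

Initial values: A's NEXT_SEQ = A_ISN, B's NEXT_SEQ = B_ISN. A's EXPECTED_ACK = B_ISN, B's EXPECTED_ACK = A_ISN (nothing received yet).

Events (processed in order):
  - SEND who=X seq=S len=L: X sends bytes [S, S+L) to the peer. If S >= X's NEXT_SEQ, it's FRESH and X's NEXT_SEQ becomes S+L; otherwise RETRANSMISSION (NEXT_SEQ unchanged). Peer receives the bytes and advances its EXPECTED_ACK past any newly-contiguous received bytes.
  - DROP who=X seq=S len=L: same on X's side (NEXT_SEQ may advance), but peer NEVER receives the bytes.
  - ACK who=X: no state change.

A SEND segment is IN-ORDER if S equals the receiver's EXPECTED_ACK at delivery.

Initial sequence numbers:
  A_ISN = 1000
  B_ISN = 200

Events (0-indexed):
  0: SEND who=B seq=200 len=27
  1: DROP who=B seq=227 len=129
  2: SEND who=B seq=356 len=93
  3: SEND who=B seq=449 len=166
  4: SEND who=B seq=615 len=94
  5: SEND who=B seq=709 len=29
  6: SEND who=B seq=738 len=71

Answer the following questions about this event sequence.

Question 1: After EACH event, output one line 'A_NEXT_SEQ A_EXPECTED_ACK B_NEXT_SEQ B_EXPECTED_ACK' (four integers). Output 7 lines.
1000 227 227 1000
1000 227 356 1000
1000 227 449 1000
1000 227 615 1000
1000 227 709 1000
1000 227 738 1000
1000 227 809 1000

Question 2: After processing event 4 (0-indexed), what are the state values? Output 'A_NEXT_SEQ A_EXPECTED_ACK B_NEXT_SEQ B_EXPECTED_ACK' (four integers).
After event 0: A_seq=1000 A_ack=227 B_seq=227 B_ack=1000
After event 1: A_seq=1000 A_ack=227 B_seq=356 B_ack=1000
After event 2: A_seq=1000 A_ack=227 B_seq=449 B_ack=1000
After event 3: A_seq=1000 A_ack=227 B_seq=615 B_ack=1000
After event 4: A_seq=1000 A_ack=227 B_seq=709 B_ack=1000

1000 227 709 1000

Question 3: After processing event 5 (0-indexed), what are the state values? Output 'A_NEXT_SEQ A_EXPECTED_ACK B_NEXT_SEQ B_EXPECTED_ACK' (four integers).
After event 0: A_seq=1000 A_ack=227 B_seq=227 B_ack=1000
After event 1: A_seq=1000 A_ack=227 B_seq=356 B_ack=1000
After event 2: A_seq=1000 A_ack=227 B_seq=449 B_ack=1000
After event 3: A_seq=1000 A_ack=227 B_seq=615 B_ack=1000
After event 4: A_seq=1000 A_ack=227 B_seq=709 B_ack=1000
After event 5: A_seq=1000 A_ack=227 B_seq=738 B_ack=1000

1000 227 738 1000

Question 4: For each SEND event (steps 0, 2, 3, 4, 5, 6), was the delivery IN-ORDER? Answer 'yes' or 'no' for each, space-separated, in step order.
Answer: yes no no no no no

Derivation:
Step 0: SEND seq=200 -> in-order
Step 2: SEND seq=356 -> out-of-order
Step 3: SEND seq=449 -> out-of-order
Step 4: SEND seq=615 -> out-of-order
Step 5: SEND seq=709 -> out-of-order
Step 6: SEND seq=738 -> out-of-order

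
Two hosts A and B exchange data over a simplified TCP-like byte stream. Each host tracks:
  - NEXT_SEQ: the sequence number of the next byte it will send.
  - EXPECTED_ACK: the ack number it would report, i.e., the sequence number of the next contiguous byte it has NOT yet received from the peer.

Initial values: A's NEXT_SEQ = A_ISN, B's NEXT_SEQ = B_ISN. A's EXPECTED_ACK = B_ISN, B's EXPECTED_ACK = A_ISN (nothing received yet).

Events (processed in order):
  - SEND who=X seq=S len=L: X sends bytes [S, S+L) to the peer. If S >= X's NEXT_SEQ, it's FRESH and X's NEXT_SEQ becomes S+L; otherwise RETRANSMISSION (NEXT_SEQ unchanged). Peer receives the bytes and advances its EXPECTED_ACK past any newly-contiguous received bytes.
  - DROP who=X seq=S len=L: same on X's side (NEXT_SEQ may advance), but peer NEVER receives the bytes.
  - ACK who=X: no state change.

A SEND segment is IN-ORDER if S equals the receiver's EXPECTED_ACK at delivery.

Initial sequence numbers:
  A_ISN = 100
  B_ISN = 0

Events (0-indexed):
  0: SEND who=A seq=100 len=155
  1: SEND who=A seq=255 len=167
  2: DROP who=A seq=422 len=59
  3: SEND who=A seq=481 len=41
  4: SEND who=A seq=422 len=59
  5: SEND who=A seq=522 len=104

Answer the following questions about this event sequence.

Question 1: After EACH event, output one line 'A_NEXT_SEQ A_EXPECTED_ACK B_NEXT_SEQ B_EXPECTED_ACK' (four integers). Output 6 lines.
255 0 0 255
422 0 0 422
481 0 0 422
522 0 0 422
522 0 0 522
626 0 0 626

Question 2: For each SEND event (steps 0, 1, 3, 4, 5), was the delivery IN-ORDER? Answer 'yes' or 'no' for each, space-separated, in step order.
Step 0: SEND seq=100 -> in-order
Step 1: SEND seq=255 -> in-order
Step 3: SEND seq=481 -> out-of-order
Step 4: SEND seq=422 -> in-order
Step 5: SEND seq=522 -> in-order

Answer: yes yes no yes yes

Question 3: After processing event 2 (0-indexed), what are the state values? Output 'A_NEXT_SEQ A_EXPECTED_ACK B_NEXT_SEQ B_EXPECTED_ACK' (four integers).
After event 0: A_seq=255 A_ack=0 B_seq=0 B_ack=255
After event 1: A_seq=422 A_ack=0 B_seq=0 B_ack=422
After event 2: A_seq=481 A_ack=0 B_seq=0 B_ack=422

481 0 0 422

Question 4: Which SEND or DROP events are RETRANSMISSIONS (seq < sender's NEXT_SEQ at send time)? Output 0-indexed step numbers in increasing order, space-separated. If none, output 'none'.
Step 0: SEND seq=100 -> fresh
Step 1: SEND seq=255 -> fresh
Step 2: DROP seq=422 -> fresh
Step 3: SEND seq=481 -> fresh
Step 4: SEND seq=422 -> retransmit
Step 5: SEND seq=522 -> fresh

Answer: 4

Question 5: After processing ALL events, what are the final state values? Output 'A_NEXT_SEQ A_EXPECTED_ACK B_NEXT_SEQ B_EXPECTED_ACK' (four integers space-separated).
Answer: 626 0 0 626

Derivation:
After event 0: A_seq=255 A_ack=0 B_seq=0 B_ack=255
After event 1: A_seq=422 A_ack=0 B_seq=0 B_ack=422
After event 2: A_seq=481 A_ack=0 B_seq=0 B_ack=422
After event 3: A_seq=522 A_ack=0 B_seq=0 B_ack=422
After event 4: A_seq=522 A_ack=0 B_seq=0 B_ack=522
After event 5: A_seq=626 A_ack=0 B_seq=0 B_ack=626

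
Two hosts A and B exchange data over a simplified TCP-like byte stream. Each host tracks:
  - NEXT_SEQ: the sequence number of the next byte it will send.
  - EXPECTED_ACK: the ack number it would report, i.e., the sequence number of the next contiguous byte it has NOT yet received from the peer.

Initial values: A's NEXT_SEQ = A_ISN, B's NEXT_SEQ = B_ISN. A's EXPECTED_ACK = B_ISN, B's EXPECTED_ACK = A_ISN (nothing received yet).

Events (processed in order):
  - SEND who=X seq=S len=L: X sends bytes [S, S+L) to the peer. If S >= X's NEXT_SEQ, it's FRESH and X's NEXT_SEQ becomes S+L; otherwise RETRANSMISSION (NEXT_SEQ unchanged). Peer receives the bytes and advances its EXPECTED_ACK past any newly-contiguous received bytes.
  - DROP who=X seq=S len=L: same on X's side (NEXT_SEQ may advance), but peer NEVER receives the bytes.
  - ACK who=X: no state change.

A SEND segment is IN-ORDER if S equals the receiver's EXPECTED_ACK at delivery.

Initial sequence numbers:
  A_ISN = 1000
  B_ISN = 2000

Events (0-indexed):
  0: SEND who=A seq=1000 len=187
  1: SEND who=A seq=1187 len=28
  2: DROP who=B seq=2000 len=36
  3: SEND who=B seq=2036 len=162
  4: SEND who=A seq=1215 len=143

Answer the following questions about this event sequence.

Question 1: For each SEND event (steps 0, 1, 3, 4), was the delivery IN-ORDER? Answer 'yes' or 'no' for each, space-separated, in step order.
Answer: yes yes no yes

Derivation:
Step 0: SEND seq=1000 -> in-order
Step 1: SEND seq=1187 -> in-order
Step 3: SEND seq=2036 -> out-of-order
Step 4: SEND seq=1215 -> in-order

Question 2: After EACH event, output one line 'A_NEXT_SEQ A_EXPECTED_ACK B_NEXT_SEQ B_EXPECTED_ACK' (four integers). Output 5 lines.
1187 2000 2000 1187
1215 2000 2000 1215
1215 2000 2036 1215
1215 2000 2198 1215
1358 2000 2198 1358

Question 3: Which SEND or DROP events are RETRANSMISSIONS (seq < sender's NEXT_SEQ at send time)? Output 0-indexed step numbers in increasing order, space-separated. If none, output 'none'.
Step 0: SEND seq=1000 -> fresh
Step 1: SEND seq=1187 -> fresh
Step 2: DROP seq=2000 -> fresh
Step 3: SEND seq=2036 -> fresh
Step 4: SEND seq=1215 -> fresh

Answer: none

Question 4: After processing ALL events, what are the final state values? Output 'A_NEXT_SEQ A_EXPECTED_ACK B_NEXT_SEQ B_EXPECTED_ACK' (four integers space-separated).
Answer: 1358 2000 2198 1358

Derivation:
After event 0: A_seq=1187 A_ack=2000 B_seq=2000 B_ack=1187
After event 1: A_seq=1215 A_ack=2000 B_seq=2000 B_ack=1215
After event 2: A_seq=1215 A_ack=2000 B_seq=2036 B_ack=1215
After event 3: A_seq=1215 A_ack=2000 B_seq=2198 B_ack=1215
After event 4: A_seq=1358 A_ack=2000 B_seq=2198 B_ack=1358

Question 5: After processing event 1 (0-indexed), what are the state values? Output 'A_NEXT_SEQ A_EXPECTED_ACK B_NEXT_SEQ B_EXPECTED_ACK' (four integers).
After event 0: A_seq=1187 A_ack=2000 B_seq=2000 B_ack=1187
After event 1: A_seq=1215 A_ack=2000 B_seq=2000 B_ack=1215

1215 2000 2000 1215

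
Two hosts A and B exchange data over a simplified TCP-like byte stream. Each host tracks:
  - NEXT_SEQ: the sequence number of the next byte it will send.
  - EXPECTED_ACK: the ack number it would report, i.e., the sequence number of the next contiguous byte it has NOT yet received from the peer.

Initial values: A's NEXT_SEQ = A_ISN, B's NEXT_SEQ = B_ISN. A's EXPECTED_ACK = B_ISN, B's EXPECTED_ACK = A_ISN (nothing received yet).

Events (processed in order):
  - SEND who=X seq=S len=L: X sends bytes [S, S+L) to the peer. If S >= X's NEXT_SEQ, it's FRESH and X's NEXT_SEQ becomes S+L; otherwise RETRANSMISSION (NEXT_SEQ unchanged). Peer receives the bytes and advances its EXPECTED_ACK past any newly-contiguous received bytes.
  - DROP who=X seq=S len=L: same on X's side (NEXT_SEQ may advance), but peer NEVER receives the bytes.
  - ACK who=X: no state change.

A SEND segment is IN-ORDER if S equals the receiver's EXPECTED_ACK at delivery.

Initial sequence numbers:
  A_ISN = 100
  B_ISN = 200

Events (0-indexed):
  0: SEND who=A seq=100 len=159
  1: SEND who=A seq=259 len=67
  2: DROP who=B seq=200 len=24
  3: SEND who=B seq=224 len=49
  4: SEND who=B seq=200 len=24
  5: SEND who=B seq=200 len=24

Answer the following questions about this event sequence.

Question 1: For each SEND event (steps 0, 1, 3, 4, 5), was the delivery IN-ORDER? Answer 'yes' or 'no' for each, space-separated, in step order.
Step 0: SEND seq=100 -> in-order
Step 1: SEND seq=259 -> in-order
Step 3: SEND seq=224 -> out-of-order
Step 4: SEND seq=200 -> in-order
Step 5: SEND seq=200 -> out-of-order

Answer: yes yes no yes no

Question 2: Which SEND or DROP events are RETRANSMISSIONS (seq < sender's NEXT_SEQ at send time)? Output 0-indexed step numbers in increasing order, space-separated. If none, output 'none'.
Step 0: SEND seq=100 -> fresh
Step 1: SEND seq=259 -> fresh
Step 2: DROP seq=200 -> fresh
Step 3: SEND seq=224 -> fresh
Step 4: SEND seq=200 -> retransmit
Step 5: SEND seq=200 -> retransmit

Answer: 4 5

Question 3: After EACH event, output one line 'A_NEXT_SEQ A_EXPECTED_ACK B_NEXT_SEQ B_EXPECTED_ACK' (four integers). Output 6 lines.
259 200 200 259
326 200 200 326
326 200 224 326
326 200 273 326
326 273 273 326
326 273 273 326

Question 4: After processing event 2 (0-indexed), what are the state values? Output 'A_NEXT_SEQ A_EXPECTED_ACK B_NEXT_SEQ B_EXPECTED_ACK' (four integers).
After event 0: A_seq=259 A_ack=200 B_seq=200 B_ack=259
After event 1: A_seq=326 A_ack=200 B_seq=200 B_ack=326
After event 2: A_seq=326 A_ack=200 B_seq=224 B_ack=326

326 200 224 326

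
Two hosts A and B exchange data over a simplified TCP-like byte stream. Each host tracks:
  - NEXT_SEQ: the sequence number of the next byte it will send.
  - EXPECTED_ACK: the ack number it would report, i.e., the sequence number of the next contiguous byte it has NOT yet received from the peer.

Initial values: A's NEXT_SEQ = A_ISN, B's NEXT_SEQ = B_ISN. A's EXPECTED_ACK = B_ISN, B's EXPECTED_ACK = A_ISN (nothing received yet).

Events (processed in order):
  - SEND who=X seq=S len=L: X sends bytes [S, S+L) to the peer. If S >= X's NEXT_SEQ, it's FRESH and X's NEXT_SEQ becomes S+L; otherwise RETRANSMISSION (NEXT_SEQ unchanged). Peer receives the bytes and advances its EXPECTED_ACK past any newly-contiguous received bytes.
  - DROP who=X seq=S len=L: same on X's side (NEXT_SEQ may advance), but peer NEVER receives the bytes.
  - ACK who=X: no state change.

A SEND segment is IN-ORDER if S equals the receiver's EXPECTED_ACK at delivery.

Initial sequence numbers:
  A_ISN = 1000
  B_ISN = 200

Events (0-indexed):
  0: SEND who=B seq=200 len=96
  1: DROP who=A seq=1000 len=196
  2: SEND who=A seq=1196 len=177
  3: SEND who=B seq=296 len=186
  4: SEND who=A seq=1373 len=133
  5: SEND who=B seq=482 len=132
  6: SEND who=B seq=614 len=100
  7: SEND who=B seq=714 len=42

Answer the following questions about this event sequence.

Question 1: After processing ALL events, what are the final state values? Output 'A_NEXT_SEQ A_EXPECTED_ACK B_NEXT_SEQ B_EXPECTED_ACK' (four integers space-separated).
After event 0: A_seq=1000 A_ack=296 B_seq=296 B_ack=1000
After event 1: A_seq=1196 A_ack=296 B_seq=296 B_ack=1000
After event 2: A_seq=1373 A_ack=296 B_seq=296 B_ack=1000
After event 3: A_seq=1373 A_ack=482 B_seq=482 B_ack=1000
After event 4: A_seq=1506 A_ack=482 B_seq=482 B_ack=1000
After event 5: A_seq=1506 A_ack=614 B_seq=614 B_ack=1000
After event 6: A_seq=1506 A_ack=714 B_seq=714 B_ack=1000
After event 7: A_seq=1506 A_ack=756 B_seq=756 B_ack=1000

Answer: 1506 756 756 1000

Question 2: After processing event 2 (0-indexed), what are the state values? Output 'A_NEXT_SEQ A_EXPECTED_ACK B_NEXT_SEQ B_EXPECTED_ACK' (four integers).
After event 0: A_seq=1000 A_ack=296 B_seq=296 B_ack=1000
After event 1: A_seq=1196 A_ack=296 B_seq=296 B_ack=1000
After event 2: A_seq=1373 A_ack=296 B_seq=296 B_ack=1000

1373 296 296 1000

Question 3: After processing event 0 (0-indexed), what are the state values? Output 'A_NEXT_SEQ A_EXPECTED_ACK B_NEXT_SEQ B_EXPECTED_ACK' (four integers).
After event 0: A_seq=1000 A_ack=296 B_seq=296 B_ack=1000

1000 296 296 1000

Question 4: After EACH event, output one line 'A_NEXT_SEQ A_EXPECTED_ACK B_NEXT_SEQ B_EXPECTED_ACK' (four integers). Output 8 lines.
1000 296 296 1000
1196 296 296 1000
1373 296 296 1000
1373 482 482 1000
1506 482 482 1000
1506 614 614 1000
1506 714 714 1000
1506 756 756 1000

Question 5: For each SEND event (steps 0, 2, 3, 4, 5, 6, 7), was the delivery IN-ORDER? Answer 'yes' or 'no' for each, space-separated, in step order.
Answer: yes no yes no yes yes yes

Derivation:
Step 0: SEND seq=200 -> in-order
Step 2: SEND seq=1196 -> out-of-order
Step 3: SEND seq=296 -> in-order
Step 4: SEND seq=1373 -> out-of-order
Step 5: SEND seq=482 -> in-order
Step 6: SEND seq=614 -> in-order
Step 7: SEND seq=714 -> in-order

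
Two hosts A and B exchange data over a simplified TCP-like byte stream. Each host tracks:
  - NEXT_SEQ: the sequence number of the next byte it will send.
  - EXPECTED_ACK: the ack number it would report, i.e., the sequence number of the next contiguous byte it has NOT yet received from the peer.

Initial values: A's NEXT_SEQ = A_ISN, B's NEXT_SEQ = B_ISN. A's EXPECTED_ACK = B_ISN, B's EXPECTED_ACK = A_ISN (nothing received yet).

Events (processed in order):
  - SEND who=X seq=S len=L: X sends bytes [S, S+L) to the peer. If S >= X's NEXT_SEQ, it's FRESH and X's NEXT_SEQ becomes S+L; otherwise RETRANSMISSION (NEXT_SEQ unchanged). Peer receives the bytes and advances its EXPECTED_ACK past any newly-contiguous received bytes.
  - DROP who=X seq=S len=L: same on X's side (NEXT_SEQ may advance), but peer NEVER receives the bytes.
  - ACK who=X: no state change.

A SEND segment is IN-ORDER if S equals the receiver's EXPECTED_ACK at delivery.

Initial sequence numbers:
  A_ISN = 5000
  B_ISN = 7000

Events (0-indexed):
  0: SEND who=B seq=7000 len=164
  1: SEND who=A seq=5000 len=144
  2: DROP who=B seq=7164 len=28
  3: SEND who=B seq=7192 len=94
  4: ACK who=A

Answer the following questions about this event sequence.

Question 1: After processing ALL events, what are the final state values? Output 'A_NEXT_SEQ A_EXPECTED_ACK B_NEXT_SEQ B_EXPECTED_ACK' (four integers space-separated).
Answer: 5144 7164 7286 5144

Derivation:
After event 0: A_seq=5000 A_ack=7164 B_seq=7164 B_ack=5000
After event 1: A_seq=5144 A_ack=7164 B_seq=7164 B_ack=5144
After event 2: A_seq=5144 A_ack=7164 B_seq=7192 B_ack=5144
After event 3: A_seq=5144 A_ack=7164 B_seq=7286 B_ack=5144
After event 4: A_seq=5144 A_ack=7164 B_seq=7286 B_ack=5144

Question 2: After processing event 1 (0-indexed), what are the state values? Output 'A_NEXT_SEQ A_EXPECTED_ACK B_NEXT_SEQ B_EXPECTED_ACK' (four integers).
After event 0: A_seq=5000 A_ack=7164 B_seq=7164 B_ack=5000
After event 1: A_seq=5144 A_ack=7164 B_seq=7164 B_ack=5144

5144 7164 7164 5144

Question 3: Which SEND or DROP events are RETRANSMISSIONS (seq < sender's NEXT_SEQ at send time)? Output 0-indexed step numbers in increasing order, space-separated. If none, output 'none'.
Answer: none

Derivation:
Step 0: SEND seq=7000 -> fresh
Step 1: SEND seq=5000 -> fresh
Step 2: DROP seq=7164 -> fresh
Step 3: SEND seq=7192 -> fresh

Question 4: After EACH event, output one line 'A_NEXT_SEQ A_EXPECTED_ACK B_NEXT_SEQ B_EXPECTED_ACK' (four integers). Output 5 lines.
5000 7164 7164 5000
5144 7164 7164 5144
5144 7164 7192 5144
5144 7164 7286 5144
5144 7164 7286 5144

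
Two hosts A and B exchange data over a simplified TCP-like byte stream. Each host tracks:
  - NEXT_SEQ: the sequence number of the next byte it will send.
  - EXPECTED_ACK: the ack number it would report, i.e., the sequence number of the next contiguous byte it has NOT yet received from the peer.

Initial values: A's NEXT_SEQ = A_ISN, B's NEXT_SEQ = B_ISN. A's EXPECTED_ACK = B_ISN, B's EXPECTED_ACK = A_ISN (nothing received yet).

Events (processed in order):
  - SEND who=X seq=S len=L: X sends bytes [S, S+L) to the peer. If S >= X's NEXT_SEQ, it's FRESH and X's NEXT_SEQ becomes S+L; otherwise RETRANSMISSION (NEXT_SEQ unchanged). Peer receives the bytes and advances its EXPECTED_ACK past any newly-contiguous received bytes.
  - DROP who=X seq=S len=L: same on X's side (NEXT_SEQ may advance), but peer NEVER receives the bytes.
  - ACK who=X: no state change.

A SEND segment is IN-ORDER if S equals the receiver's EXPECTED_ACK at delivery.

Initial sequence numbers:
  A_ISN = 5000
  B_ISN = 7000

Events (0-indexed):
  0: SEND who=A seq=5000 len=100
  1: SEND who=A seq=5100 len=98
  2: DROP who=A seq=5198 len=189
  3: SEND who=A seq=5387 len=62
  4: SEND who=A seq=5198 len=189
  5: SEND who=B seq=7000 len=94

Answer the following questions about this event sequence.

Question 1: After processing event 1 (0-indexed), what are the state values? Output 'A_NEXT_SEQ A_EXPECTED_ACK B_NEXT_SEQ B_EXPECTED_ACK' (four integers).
After event 0: A_seq=5100 A_ack=7000 B_seq=7000 B_ack=5100
After event 1: A_seq=5198 A_ack=7000 B_seq=7000 B_ack=5198

5198 7000 7000 5198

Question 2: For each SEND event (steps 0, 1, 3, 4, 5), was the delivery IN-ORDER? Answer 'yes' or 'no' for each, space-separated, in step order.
Step 0: SEND seq=5000 -> in-order
Step 1: SEND seq=5100 -> in-order
Step 3: SEND seq=5387 -> out-of-order
Step 4: SEND seq=5198 -> in-order
Step 5: SEND seq=7000 -> in-order

Answer: yes yes no yes yes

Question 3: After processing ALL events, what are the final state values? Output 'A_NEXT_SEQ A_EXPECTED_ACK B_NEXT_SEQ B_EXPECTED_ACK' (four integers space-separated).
After event 0: A_seq=5100 A_ack=7000 B_seq=7000 B_ack=5100
After event 1: A_seq=5198 A_ack=7000 B_seq=7000 B_ack=5198
After event 2: A_seq=5387 A_ack=7000 B_seq=7000 B_ack=5198
After event 3: A_seq=5449 A_ack=7000 B_seq=7000 B_ack=5198
After event 4: A_seq=5449 A_ack=7000 B_seq=7000 B_ack=5449
After event 5: A_seq=5449 A_ack=7094 B_seq=7094 B_ack=5449

Answer: 5449 7094 7094 5449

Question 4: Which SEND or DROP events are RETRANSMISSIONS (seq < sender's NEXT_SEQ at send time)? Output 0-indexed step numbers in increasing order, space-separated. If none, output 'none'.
Answer: 4

Derivation:
Step 0: SEND seq=5000 -> fresh
Step 1: SEND seq=5100 -> fresh
Step 2: DROP seq=5198 -> fresh
Step 3: SEND seq=5387 -> fresh
Step 4: SEND seq=5198 -> retransmit
Step 5: SEND seq=7000 -> fresh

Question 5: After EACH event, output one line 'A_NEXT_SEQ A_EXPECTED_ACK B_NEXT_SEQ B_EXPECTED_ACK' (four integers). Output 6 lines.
5100 7000 7000 5100
5198 7000 7000 5198
5387 7000 7000 5198
5449 7000 7000 5198
5449 7000 7000 5449
5449 7094 7094 5449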